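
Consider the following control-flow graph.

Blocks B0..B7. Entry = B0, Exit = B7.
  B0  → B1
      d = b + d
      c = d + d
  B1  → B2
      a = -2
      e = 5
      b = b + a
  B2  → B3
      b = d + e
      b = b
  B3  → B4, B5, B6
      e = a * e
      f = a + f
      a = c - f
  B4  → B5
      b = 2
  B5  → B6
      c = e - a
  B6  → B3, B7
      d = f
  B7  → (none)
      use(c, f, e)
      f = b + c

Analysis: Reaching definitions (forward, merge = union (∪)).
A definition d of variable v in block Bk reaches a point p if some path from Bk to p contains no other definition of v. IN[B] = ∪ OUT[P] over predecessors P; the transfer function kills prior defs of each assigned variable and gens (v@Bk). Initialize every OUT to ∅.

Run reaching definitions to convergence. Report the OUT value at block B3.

Answer: {a@B3, b@B2, b@B4, c@B0, c@B5, d@B0, d@B6, e@B3, f@B3}

Derivation:
Converged values:
  B0:  IN={}  OUT={c@B0, d@B0}
  B1:  IN={c@B0, d@B0}  OUT={a@B1, b@B1, c@B0, d@B0, e@B1}
  B2:  IN={a@B1, b@B1, c@B0, d@B0, e@B1}  OUT={a@B1, b@B2, c@B0, d@B0, e@B1}
  B3:  IN={a@B1, a@B3, b@B2, b@B4, c@B0, c@B5, d@B0, d@B6, e@B1, e@B3, f@B3}  OUT={a@B3, b@B2, b@B4, c@B0, c@B5, d@B0, d@B6, e@B3, f@B3}
  B4:  IN={a@B3, b@B2, b@B4, c@B0, c@B5, d@B0, d@B6, e@B3, f@B3}  OUT={a@B3, b@B4, c@B0, c@B5, d@B0, d@B6, e@B3, f@B3}
  B5:  IN={a@B3, b@B2, b@B4, c@B0, c@B5, d@B0, d@B6, e@B3, f@B3}  OUT={a@B3, b@B2, b@B4, c@B5, d@B0, d@B6, e@B3, f@B3}
  B6:  IN={a@B3, b@B2, b@B4, c@B0, c@B5, d@B0, d@B6, e@B3, f@B3}  OUT={a@B3, b@B2, b@B4, c@B0, c@B5, d@B6, e@B3, f@B3}
  B7:  IN={a@B3, b@B2, b@B4, c@B0, c@B5, d@B6, e@B3, f@B3}  OUT={a@B3, b@B2, b@B4, c@B0, c@B5, d@B6, e@B3, f@B7}

Merge at B3: IN[B3] = OUT[B2] ⊔ OUT[B6] = {a@B1, a@B3, b@B2, b@B4, c@B0, c@B5, d@B0, d@B6, e@B1, e@B3, f@B3}
Applying B3's transfer function to that IN value gives OUT[B3] (row B3 above).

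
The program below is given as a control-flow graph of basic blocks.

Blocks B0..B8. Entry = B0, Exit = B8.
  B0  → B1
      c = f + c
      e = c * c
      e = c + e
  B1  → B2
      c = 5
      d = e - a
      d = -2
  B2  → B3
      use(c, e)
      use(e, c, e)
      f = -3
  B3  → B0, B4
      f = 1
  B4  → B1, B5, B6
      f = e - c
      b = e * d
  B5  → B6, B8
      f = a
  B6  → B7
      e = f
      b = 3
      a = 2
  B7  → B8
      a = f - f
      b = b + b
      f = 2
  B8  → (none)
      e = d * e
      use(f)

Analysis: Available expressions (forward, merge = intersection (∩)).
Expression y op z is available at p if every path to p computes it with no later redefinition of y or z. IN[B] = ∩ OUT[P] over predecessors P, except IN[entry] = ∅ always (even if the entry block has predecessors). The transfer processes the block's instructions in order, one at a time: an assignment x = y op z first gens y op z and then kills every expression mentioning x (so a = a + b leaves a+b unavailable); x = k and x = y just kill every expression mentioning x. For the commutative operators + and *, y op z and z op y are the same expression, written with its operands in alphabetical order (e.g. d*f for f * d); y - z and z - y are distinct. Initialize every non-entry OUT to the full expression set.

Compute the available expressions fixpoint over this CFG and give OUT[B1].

Per-block solution:
  B0:  IN={}  OUT={c*c}
  B1:  IN={}  OUT={e-a}
  B2:  IN={e-a}  OUT={e-a}
  B3:  IN={e-a}  OUT={e-a}
  B4:  IN={e-a}  OUT={d*e, e-a, e-c}
  B5:  IN={d*e, e-a, e-c}  OUT={d*e, e-a, e-c}
  B6:  IN={d*e, e-a, e-c}  OUT={}
  B7:  IN={}  OUT={}
  B8:  IN={}  OUT={}

Merge at B1: IN[B1] = OUT[B0] ∩ OUT[B4] = {}
Applying B1's transfer function to that IN value gives OUT[B1] (row B1 above).

Answer: {e-a}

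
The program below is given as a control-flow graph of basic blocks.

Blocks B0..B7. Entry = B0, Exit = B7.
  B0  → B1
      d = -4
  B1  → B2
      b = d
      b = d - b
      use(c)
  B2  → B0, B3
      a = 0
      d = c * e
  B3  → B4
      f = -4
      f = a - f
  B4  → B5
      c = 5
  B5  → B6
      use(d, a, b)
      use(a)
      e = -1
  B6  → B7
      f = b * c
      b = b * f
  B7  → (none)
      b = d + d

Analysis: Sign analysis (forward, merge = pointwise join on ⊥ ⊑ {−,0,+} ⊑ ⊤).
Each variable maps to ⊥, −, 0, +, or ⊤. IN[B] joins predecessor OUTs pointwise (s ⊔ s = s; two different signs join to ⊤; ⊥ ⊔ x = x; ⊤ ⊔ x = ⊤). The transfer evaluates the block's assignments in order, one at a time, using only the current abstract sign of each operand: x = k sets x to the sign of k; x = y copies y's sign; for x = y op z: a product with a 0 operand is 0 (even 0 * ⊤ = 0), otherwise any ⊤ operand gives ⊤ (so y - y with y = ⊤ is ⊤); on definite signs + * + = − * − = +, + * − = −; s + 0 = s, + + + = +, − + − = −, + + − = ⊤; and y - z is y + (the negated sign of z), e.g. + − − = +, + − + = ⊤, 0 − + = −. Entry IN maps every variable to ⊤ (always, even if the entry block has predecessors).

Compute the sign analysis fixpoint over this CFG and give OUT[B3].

Answer: {a: 0, b: ⊤, c: ⊤, d: ⊤, e: ⊤, f: +}

Working:
Converged values:
  B0:  IN=(all ⊤)  OUT={d:-; rest ⊤}
  B1:  IN={d:-; rest ⊤}  OUT={d:-; rest ⊤}
  B2:  IN={d:-; rest ⊤}  OUT={a:0; rest ⊤}
  B3:  IN={a:0; rest ⊤}  OUT={a:0, f:+; rest ⊤}
  B4:  IN={a:0, f:+; rest ⊤}  OUT={a:0, c:+, f:+; rest ⊤}
  B5:  IN={a:0, c:+, f:+; rest ⊤}  OUT={a:0, c:+, e:-, f:+; rest ⊤}
  B6:  IN={a:0, c:+, e:-, f:+; rest ⊤}  OUT={a:0, c:+, e:-; rest ⊤}
  B7:  IN={a:0, c:+, e:-; rest ⊤}  OUT={a:0, c:+, e:-; rest ⊤}

Merge at B3: IN[B3] = OUT[B2] = {a: 0, b: ⊤, c: ⊤, d: ⊤, e: ⊤, f: ⊤}
Applying B3's transfer function to that IN value gives OUT[B3] (row B3 above).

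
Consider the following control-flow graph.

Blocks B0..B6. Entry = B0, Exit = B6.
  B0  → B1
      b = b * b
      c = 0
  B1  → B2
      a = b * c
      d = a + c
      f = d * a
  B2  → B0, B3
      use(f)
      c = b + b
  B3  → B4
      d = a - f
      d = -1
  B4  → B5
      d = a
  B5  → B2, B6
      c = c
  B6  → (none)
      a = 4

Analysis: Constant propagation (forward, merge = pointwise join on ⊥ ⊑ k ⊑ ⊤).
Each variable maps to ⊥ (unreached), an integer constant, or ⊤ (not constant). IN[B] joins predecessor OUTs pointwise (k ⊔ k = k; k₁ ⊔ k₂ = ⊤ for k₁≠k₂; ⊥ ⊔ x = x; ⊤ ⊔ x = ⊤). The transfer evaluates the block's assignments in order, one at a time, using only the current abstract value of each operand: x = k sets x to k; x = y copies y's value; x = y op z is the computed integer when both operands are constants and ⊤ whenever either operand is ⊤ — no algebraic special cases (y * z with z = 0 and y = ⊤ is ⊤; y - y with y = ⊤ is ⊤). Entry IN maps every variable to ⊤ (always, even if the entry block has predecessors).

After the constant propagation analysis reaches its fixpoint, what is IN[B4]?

Fixpoint table:
  B0:   IN=(all ⊤)   OUT={c:0; rest ⊤}
  B1:   IN={c:0; rest ⊤}   OUT={c:0; rest ⊤}
  B2:   IN=(all ⊤)   OUT=(all ⊤)
  B3:   IN=(all ⊤)   OUT={d:-1; rest ⊤}
  B4:   IN={d:-1; rest ⊤}   OUT=(all ⊤)
  B5:   IN=(all ⊤)   OUT=(all ⊤)
  B6:   IN=(all ⊤)   OUT={a:4; rest ⊤}

Merge at B4: IN[B4] = OUT[B3] = {a: ⊤, b: ⊤, c: ⊤, d: -1, e: ⊤, f: ⊤}

Answer: {a: ⊤, b: ⊤, c: ⊤, d: -1, e: ⊤, f: ⊤}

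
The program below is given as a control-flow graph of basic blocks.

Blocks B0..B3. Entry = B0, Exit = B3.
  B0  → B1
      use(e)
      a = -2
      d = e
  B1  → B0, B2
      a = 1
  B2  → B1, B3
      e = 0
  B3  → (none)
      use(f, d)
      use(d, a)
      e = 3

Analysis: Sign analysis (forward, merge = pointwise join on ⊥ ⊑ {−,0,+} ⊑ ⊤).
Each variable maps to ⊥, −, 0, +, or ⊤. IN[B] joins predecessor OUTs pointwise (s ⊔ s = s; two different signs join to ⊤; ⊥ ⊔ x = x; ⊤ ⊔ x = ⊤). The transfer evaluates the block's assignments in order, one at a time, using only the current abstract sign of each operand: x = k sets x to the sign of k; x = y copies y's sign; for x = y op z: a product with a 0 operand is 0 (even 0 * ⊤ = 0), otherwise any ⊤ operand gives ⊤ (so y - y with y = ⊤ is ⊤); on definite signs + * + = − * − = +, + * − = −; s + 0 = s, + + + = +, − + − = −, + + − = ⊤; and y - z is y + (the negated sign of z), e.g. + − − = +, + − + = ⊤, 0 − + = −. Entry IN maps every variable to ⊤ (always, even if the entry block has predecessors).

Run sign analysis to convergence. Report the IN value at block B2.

Per-block solution:
  B0: | IN=(all ⊤) | OUT={a:-; rest ⊤}
  B1: | IN=(all ⊤) | OUT={a:+; rest ⊤}
  B2: | IN={a:+; rest ⊤} | OUT={a:+, e:0; rest ⊤}
  B3: | IN={a:+, e:0; rest ⊤} | OUT={a:+, e:+; rest ⊤}

Merge at B2: IN[B2] = OUT[B1] = {a: +, b: ⊤, c: ⊤, d: ⊤, e: ⊤, f: ⊤}

Answer: {a: +, b: ⊤, c: ⊤, d: ⊤, e: ⊤, f: ⊤}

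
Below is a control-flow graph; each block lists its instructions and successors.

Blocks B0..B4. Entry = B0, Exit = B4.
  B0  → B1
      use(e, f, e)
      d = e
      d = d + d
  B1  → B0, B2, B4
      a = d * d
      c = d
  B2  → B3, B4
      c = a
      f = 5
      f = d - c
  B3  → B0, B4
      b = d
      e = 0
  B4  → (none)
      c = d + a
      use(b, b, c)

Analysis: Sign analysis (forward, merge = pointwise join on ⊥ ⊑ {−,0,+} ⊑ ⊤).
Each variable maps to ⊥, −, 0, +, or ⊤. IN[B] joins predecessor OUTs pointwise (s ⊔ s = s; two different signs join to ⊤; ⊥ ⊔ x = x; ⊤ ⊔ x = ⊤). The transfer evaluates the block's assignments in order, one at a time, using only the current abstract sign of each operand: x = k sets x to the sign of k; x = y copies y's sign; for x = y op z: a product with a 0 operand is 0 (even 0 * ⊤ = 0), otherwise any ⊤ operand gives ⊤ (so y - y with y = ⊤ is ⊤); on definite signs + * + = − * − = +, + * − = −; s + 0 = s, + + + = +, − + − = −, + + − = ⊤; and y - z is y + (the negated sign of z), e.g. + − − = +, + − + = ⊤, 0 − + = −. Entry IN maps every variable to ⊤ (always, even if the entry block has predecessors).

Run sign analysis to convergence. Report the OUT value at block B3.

Fixpoint table:
  B0:  IN=(all ⊤)  OUT=(all ⊤)
  B1:  IN=(all ⊤)  OUT=(all ⊤)
  B2:  IN=(all ⊤)  OUT=(all ⊤)
  B3:  IN=(all ⊤)  OUT={e:0; rest ⊤}
  B4:  IN=(all ⊤)  OUT=(all ⊤)

Merge at B3: IN[B3] = OUT[B2] = {a: ⊤, b: ⊤, c: ⊤, d: ⊤, e: ⊤, f: ⊤}
Applying B3's transfer function to that IN value gives OUT[B3] (row B3 above).

Answer: {a: ⊤, b: ⊤, c: ⊤, d: ⊤, e: 0, f: ⊤}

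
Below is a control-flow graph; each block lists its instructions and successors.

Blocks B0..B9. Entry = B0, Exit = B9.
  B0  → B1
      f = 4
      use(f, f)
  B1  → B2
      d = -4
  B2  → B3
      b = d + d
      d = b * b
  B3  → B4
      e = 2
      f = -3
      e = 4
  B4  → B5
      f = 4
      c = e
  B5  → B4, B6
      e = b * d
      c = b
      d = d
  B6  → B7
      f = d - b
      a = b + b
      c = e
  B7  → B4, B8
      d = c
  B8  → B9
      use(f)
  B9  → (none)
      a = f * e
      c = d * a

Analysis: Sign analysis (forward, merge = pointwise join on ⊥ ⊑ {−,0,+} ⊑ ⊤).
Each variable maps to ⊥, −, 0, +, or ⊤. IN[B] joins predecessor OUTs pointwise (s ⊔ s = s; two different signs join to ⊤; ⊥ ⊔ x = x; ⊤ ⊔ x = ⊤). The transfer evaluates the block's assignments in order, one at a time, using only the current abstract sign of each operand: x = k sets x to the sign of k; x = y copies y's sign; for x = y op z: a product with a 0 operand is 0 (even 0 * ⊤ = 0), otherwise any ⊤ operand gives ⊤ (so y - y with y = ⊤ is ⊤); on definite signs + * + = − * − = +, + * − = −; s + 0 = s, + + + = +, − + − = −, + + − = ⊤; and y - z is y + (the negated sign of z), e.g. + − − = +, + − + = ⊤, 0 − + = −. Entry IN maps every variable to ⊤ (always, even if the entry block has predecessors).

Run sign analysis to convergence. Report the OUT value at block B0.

Fixpoint table:
  B0:  IN=(all ⊤)  OUT={f:+; rest ⊤}
  B1:  IN={f:+; rest ⊤}  OUT={d:-, f:+; rest ⊤}
  B2:  IN={d:-, f:+; rest ⊤}  OUT={b:-, d:+, f:+; rest ⊤}
  B3:  IN={b:-, d:+, f:+; rest ⊤}  OUT={b:-, d:+, e:+, f:-; rest ⊤}
  B4:  IN={b:-; rest ⊤}  OUT={b:-, f:+; rest ⊤}
  B5:  IN={b:-, f:+; rest ⊤}  OUT={b:-, c:-, f:+; rest ⊤}
  B6:  IN={b:-, c:-, f:+; rest ⊤}  OUT={a:-, b:-; rest ⊤}
  B7:  IN={a:-, b:-; rest ⊤}  OUT={a:-, b:-; rest ⊤}
  B8:  IN={a:-, b:-; rest ⊤}  OUT={a:-, b:-; rest ⊤}
  B9:  IN={a:-, b:-; rest ⊤}  OUT={b:-; rest ⊤}

B0 is the boundary node: IN[B0] = {a: ⊤, b: ⊤, c: ⊤, d: ⊤, e: ⊤, f: ⊤}
Applying B0's transfer function to that IN value gives OUT[B0] (row B0 above).

Answer: {a: ⊤, b: ⊤, c: ⊤, d: ⊤, e: ⊤, f: +}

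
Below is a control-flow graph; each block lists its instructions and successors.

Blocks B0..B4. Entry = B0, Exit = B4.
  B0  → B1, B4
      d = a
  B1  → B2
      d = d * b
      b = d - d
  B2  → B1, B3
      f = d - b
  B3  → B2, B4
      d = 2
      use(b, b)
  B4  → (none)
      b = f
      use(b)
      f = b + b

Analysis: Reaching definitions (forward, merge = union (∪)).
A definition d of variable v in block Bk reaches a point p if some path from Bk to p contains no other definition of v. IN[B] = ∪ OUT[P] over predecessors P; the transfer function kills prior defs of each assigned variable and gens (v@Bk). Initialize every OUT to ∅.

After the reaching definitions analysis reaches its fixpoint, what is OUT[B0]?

Fixpoint table:
  B0:  IN={}  OUT={d@B0}
  B1:  IN={b@B1, d@B0, d@B1, d@B3, f@B2}  OUT={b@B1, d@B1, f@B2}
  B2:  IN={b@B1, d@B1, d@B3, f@B2}  OUT={b@B1, d@B1, d@B3, f@B2}
  B3:  IN={b@B1, d@B1, d@B3, f@B2}  OUT={b@B1, d@B3, f@B2}
  B4:  IN={b@B1, d@B0, d@B3, f@B2}  OUT={b@B4, d@B0, d@B3, f@B4}

B0 is the boundary node: IN[B0] = {}
Applying B0's transfer function to that IN value gives OUT[B0] (row B0 above).

Answer: {d@B0}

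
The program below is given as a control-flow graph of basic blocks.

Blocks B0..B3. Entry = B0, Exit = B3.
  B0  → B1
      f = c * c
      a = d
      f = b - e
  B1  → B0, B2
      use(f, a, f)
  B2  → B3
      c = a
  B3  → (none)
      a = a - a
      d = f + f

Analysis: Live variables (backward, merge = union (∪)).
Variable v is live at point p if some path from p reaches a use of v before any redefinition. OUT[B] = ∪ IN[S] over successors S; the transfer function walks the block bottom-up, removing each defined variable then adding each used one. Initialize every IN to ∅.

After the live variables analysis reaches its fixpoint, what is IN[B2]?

Converged values:
  B0:   IN={b, c, d, e}   OUT={a, b, c, d, e, f}
  B1:   IN={a, b, c, d, e, f}   OUT={a, b, c, d, e, f}
  B2:   IN={a, f}   OUT={a, f}
  B3:   IN={a, f}   OUT={}

Merge at B2: OUT[B2] = IN[B3] = {a, f}
Applying B2's transfer function to that OUT value gives IN[B2] (row B2 above).

Answer: {a, f}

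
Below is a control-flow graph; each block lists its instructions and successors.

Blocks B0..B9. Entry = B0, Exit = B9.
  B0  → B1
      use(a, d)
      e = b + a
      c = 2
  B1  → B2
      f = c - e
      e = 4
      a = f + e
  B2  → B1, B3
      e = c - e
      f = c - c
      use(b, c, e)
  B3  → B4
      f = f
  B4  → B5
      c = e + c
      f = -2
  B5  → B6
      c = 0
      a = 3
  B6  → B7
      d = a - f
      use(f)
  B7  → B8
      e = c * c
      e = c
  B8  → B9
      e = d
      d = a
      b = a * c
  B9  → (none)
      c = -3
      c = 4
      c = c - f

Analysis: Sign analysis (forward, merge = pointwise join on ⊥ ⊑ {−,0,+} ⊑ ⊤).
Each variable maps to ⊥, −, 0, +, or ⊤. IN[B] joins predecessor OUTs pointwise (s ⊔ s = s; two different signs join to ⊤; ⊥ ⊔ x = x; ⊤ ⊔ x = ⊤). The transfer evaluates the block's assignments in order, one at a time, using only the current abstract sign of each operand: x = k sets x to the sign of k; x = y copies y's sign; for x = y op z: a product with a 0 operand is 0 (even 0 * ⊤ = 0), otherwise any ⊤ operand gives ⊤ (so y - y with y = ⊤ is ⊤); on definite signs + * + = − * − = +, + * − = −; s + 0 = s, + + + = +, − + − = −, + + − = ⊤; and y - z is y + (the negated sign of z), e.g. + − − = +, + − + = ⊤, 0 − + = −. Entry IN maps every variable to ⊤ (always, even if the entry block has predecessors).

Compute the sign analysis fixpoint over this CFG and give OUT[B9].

Answer: {a: +, b: 0, c: +, d: +, e: +, f: -}

Working:
Converged values:
  B0:  IN=(all ⊤)  OUT={c:+; rest ⊤}
  B1:  IN={c:+; rest ⊤}  OUT={c:+, e:+; rest ⊤}
  B2:  IN={c:+, e:+; rest ⊤}  OUT={c:+; rest ⊤}
  B3:  IN={c:+; rest ⊤}  OUT={c:+; rest ⊤}
  B4:  IN={c:+; rest ⊤}  OUT={f:-; rest ⊤}
  B5:  IN={f:-; rest ⊤}  OUT={a:+, c:0, f:-; rest ⊤}
  B6:  IN={a:+, c:0, f:-; rest ⊤}  OUT={a:+, c:0, d:+, f:-; rest ⊤}
  B7:  IN={a:+, c:0, d:+, f:-; rest ⊤}  OUT={a:+, c:0, d:+, e:0, f:-; rest ⊤}
  B8:  IN={a:+, c:0, d:+, e:0, f:-; rest ⊤}  OUT={a:+, b:0, c:0, d:+, e:+, f:-; rest ⊤}
  B9:  IN={a:+, b:0, c:0, d:+, e:+, f:-; rest ⊤}  OUT={a:+, b:0, c:+, d:+, e:+, f:-; rest ⊤}

Merge at B9: IN[B9] = OUT[B8] = {a: +, b: 0, c: 0, d: +, e: +, f: -}
Applying B9's transfer function to that IN value gives OUT[B9] (row B9 above).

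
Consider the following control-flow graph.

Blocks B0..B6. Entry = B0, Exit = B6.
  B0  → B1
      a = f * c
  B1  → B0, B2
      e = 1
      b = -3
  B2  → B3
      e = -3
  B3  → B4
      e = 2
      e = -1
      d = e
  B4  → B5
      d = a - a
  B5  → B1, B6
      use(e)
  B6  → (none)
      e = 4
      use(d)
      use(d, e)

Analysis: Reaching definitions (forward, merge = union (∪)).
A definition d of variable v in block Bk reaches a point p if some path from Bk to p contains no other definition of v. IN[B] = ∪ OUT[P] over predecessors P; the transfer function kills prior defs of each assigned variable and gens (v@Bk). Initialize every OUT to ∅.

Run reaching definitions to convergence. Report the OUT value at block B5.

Answer: {a@B0, b@B1, d@B4, e@B3}

Derivation:
Per-block solution:
  B0: | IN={a@B0, b@B1, d@B4, e@B1} | OUT={a@B0, b@B1, d@B4, e@B1}
  B1: | IN={a@B0, b@B1, d@B4, e@B1, e@B3} | OUT={a@B0, b@B1, d@B4, e@B1}
  B2: | IN={a@B0, b@B1, d@B4, e@B1} | OUT={a@B0, b@B1, d@B4, e@B2}
  B3: | IN={a@B0, b@B1, d@B4, e@B2} | OUT={a@B0, b@B1, d@B3, e@B3}
  B4: | IN={a@B0, b@B1, d@B3, e@B3} | OUT={a@B0, b@B1, d@B4, e@B3}
  B5: | IN={a@B0, b@B1, d@B4, e@B3} | OUT={a@B0, b@B1, d@B4, e@B3}
  B6: | IN={a@B0, b@B1, d@B4, e@B3} | OUT={a@B0, b@B1, d@B4, e@B6}

Merge at B5: IN[B5] = OUT[B4] = {a@B0, b@B1, d@B4, e@B3}
Applying B5's transfer function to that IN value gives OUT[B5] (row B5 above).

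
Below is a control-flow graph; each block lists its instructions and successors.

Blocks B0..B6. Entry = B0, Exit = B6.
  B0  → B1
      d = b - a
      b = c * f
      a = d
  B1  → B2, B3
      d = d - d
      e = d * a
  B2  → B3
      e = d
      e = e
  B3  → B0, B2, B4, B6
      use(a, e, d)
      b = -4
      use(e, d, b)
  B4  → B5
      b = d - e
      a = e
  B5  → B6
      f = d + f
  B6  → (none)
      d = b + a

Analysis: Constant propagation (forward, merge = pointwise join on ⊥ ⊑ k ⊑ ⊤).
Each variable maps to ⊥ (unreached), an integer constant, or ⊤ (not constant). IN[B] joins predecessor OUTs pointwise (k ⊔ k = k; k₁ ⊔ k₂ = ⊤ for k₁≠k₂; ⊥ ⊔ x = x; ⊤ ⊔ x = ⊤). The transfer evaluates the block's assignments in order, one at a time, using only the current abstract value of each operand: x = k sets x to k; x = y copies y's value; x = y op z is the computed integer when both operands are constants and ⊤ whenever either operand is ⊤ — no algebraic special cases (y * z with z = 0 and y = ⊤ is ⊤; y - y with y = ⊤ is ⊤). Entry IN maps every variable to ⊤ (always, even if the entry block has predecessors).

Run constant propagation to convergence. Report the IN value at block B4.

Answer: {a: ⊤, b: -4, c: ⊤, d: ⊤, e: ⊤, f: ⊤}

Working:
Converged values:
  B0: | IN=(all ⊤) | OUT=(all ⊤)
  B1: | IN=(all ⊤) | OUT=(all ⊤)
  B2: | IN=(all ⊤) | OUT=(all ⊤)
  B3: | IN=(all ⊤) | OUT={b:-4; rest ⊤}
  B4: | IN={b:-4; rest ⊤} | OUT=(all ⊤)
  B5: | IN=(all ⊤) | OUT=(all ⊤)
  B6: | IN=(all ⊤) | OUT=(all ⊤)

Merge at B4: IN[B4] = OUT[B3] = {a: ⊤, b: -4, c: ⊤, d: ⊤, e: ⊤, f: ⊤}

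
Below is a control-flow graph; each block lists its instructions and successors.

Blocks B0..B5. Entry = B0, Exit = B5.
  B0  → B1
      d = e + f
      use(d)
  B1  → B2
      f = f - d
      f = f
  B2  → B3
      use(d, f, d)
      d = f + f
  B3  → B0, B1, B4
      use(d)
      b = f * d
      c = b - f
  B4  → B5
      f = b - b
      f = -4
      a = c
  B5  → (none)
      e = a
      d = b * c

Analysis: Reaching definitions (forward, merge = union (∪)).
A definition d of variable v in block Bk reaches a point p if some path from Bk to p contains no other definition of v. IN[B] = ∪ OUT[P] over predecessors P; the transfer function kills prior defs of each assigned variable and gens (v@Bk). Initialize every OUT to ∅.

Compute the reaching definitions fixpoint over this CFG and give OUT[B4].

Fixpoint table:
  B0: | IN={b@B3, c@B3, d@B2, f@B1} | OUT={b@B3, c@B3, d@B0, f@B1}
  B1: | IN={b@B3, c@B3, d@B0, d@B2, f@B1} | OUT={b@B3, c@B3, d@B0, d@B2, f@B1}
  B2: | IN={b@B3, c@B3, d@B0, d@B2, f@B1} | OUT={b@B3, c@B3, d@B2, f@B1}
  B3: | IN={b@B3, c@B3, d@B2, f@B1} | OUT={b@B3, c@B3, d@B2, f@B1}
  B4: | IN={b@B3, c@B3, d@B2, f@B1} | OUT={a@B4, b@B3, c@B3, d@B2, f@B4}
  B5: | IN={a@B4, b@B3, c@B3, d@B2, f@B4} | OUT={a@B4, b@B3, c@B3, d@B5, e@B5, f@B4}

Merge at B4: IN[B4] = OUT[B3] = {b@B3, c@B3, d@B2, f@B1}
Applying B4's transfer function to that IN value gives OUT[B4] (row B4 above).

Answer: {a@B4, b@B3, c@B3, d@B2, f@B4}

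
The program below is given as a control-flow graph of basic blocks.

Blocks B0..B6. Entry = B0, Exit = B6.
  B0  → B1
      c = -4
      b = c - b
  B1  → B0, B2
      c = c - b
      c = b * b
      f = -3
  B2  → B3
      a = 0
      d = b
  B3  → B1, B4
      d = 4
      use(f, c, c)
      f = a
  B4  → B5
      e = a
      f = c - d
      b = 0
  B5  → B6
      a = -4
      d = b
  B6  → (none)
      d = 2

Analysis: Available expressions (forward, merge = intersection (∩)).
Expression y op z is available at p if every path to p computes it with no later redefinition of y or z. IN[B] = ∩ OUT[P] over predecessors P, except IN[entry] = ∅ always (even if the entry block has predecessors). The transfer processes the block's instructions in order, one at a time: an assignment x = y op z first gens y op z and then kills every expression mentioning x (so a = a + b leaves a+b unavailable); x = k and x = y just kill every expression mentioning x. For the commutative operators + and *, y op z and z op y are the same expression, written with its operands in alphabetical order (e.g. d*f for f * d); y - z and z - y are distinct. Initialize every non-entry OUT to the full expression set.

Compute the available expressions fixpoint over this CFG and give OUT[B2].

Per-block solution:
  B0: | IN={} | OUT={}
  B1: | IN={} | OUT={b*b}
  B2: | IN={b*b} | OUT={b*b}
  B3: | IN={b*b} | OUT={b*b}
  B4: | IN={b*b} | OUT={c-d}
  B5: | IN={c-d} | OUT={}
  B6: | IN={} | OUT={}

Merge at B2: IN[B2] = OUT[B1] = {b*b}
Applying B2's transfer function to that IN value gives OUT[B2] (row B2 above).

Answer: {b*b}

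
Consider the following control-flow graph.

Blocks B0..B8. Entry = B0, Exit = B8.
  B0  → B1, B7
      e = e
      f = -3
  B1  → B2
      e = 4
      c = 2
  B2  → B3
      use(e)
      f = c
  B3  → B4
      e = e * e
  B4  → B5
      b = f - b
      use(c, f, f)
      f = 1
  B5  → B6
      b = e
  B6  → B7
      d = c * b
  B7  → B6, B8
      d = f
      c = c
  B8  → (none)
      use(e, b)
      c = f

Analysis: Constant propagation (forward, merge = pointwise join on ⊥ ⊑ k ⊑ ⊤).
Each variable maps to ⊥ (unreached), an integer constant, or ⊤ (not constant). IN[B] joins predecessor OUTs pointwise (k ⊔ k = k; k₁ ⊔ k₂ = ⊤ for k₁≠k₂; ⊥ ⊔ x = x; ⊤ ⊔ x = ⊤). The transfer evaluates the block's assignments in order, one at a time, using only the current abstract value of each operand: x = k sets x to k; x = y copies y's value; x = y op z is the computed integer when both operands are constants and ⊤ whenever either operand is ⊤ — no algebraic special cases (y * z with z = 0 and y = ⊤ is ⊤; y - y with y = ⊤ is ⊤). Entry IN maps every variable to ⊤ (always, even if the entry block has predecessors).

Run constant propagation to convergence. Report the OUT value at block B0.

Answer: {a: ⊤, b: ⊤, c: ⊤, d: ⊤, e: ⊤, f: -3}

Derivation:
Per-block solution:
  B0:  IN=(all ⊤)  OUT={f:-3; rest ⊤}
  B1:  IN={f:-3; rest ⊤}  OUT={c:2, e:4, f:-3; rest ⊤}
  B2:  IN={c:2, e:4, f:-3; rest ⊤}  OUT={c:2, e:4, f:2; rest ⊤}
  B3:  IN={c:2, e:4, f:2; rest ⊤}  OUT={c:2, e:16, f:2; rest ⊤}
  B4:  IN={c:2, e:16, f:2; rest ⊤}  OUT={c:2, e:16, f:1; rest ⊤}
  B5:  IN={c:2, e:16, f:1; rest ⊤}  OUT={b:16, c:2, e:16, f:1; rest ⊤}
  B6:  IN=(all ⊤)  OUT=(all ⊤)
  B7:  IN=(all ⊤)  OUT=(all ⊤)
  B8:  IN=(all ⊤)  OUT=(all ⊤)

B0 is the boundary node: IN[B0] = {a: ⊤, b: ⊤, c: ⊤, d: ⊤, e: ⊤, f: ⊤}
Applying B0's transfer function to that IN value gives OUT[B0] (row B0 above).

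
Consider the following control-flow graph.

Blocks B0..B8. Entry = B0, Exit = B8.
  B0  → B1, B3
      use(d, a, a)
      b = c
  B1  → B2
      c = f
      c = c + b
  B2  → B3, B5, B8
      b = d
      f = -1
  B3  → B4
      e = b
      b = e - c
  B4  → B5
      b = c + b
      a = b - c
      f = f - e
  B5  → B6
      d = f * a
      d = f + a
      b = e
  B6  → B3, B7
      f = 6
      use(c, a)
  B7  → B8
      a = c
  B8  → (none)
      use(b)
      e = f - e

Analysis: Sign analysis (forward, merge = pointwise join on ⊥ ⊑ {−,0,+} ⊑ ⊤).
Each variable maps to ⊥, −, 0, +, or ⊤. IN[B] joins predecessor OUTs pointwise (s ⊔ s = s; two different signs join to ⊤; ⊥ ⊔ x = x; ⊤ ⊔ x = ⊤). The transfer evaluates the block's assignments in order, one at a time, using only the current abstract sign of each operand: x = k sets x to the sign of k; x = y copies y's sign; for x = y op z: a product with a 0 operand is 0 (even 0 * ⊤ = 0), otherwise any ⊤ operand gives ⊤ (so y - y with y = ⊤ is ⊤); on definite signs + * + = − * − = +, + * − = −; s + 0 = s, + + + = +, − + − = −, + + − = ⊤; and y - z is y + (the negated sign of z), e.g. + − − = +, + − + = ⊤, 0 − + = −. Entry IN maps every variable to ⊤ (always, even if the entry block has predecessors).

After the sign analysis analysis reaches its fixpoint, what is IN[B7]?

Fixpoint table:
  B0:   IN=(all ⊤)   OUT=(all ⊤)
  B1:   IN=(all ⊤)   OUT=(all ⊤)
  B2:   IN=(all ⊤)   OUT={f:-; rest ⊤}
  B3:   IN=(all ⊤)   OUT=(all ⊤)
  B4:   IN=(all ⊤)   OUT=(all ⊤)
  B5:   IN=(all ⊤)   OUT=(all ⊤)
  B6:   IN=(all ⊤)   OUT={f:+; rest ⊤}
  B7:   IN={f:+; rest ⊤}   OUT={f:+; rest ⊤}
  B8:   IN=(all ⊤)   OUT=(all ⊤)

Merge at B7: IN[B7] = OUT[B6] = {a: ⊤, b: ⊤, c: ⊤, d: ⊤, e: ⊤, f: +}

Answer: {a: ⊤, b: ⊤, c: ⊤, d: ⊤, e: ⊤, f: +}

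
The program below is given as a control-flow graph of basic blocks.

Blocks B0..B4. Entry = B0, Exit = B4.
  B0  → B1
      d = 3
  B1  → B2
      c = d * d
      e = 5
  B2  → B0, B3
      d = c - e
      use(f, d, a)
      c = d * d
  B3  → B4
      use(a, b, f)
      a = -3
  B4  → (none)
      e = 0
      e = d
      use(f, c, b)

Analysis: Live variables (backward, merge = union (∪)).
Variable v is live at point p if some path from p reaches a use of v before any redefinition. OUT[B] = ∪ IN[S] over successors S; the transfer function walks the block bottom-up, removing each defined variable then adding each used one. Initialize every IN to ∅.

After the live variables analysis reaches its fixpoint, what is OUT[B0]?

Answer: {a, b, d, f}

Trace:
Fixpoint table:
  B0:   IN={a, b, f}   OUT={a, b, d, f}
  B1:   IN={a, b, d, f}   OUT={a, b, c, e, f}
  B2:   IN={a, b, c, e, f}   OUT={a, b, c, d, f}
  B3:   IN={a, b, c, d, f}   OUT={b, c, d, f}
  B4:   IN={b, c, d, f}   OUT={}

Merge at B0: OUT[B0] = IN[B1] = {a, b, d, f}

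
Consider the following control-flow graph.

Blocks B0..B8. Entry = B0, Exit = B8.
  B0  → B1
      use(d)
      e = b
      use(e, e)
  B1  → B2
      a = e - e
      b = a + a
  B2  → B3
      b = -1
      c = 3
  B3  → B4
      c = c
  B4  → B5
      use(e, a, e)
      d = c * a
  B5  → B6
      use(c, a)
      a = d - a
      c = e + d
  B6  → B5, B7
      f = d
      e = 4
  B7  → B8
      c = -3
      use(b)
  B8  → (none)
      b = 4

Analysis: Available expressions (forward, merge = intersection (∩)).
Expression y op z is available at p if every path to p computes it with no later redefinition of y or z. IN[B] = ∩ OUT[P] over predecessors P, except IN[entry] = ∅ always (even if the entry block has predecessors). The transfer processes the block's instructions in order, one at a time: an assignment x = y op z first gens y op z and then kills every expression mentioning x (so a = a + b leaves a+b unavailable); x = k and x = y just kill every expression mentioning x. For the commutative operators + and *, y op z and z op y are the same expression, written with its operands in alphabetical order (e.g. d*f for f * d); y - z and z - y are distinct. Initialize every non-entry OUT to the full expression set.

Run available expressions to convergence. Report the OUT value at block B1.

Answer: {a+a, e-e}

Trace:
Converged values:
  B0: | IN={} | OUT={}
  B1: | IN={} | OUT={a+a, e-e}
  B2: | IN={a+a, e-e} | OUT={a+a, e-e}
  B3: | IN={a+a, e-e} | OUT={a+a, e-e}
  B4: | IN={a+a, e-e} | OUT={a*c, a+a, e-e}
  B5: | IN={} | OUT={d+e}
  B6: | IN={d+e} | OUT={}
  B7: | IN={} | OUT={}
  B8: | IN={} | OUT={}

Merge at B1: IN[B1] = OUT[B0] = {}
Applying B1's transfer function to that IN value gives OUT[B1] (row B1 above).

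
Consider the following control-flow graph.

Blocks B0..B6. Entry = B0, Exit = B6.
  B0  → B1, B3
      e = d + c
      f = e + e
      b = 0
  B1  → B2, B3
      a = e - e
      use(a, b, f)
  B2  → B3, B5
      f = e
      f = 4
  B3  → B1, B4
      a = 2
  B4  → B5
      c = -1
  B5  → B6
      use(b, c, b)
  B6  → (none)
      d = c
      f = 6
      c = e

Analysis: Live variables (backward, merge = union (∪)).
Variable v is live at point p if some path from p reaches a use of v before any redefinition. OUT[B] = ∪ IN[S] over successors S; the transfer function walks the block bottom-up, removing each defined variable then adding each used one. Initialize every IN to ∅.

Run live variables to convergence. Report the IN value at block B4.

Converged values:
  B0:  IN={c, d}  OUT={b, c, e, f}
  B1:  IN={b, c, e, f}  OUT={b, c, e, f}
  B2:  IN={b, c, e}  OUT={b, c, e, f}
  B3:  IN={b, c, e, f}  OUT={b, c, e, f}
  B4:  IN={b, e}  OUT={b, c, e}
  B5:  IN={b, c, e}  OUT={c, e}
  B6:  IN={c, e}  OUT={}

Merge at B4: OUT[B4] = IN[B5] = {b, c, e}
Applying B4's transfer function to that OUT value gives IN[B4] (row B4 above).

Answer: {b, e}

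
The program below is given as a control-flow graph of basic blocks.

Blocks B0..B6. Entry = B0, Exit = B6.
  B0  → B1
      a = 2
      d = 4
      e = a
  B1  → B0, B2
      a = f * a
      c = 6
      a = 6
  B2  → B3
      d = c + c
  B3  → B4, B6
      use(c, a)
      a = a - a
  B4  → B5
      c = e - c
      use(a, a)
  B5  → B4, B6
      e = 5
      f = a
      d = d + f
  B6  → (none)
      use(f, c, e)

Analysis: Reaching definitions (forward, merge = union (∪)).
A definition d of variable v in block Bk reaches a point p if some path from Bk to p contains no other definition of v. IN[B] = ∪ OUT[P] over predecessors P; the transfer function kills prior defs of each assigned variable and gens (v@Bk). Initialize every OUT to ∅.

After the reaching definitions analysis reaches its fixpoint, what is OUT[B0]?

Fixpoint table:
  B0:  IN={a@B1, c@B1, d@B0, e@B0}  OUT={a@B0, c@B1, d@B0, e@B0}
  B1:  IN={a@B0, c@B1, d@B0, e@B0}  OUT={a@B1, c@B1, d@B0, e@B0}
  B2:  IN={a@B1, c@B1, d@B0, e@B0}  OUT={a@B1, c@B1, d@B2, e@B0}
  B3:  IN={a@B1, c@B1, d@B2, e@B0}  OUT={a@B3, c@B1, d@B2, e@B0}
  B4:  IN={a@B3, c@B1, c@B4, d@B2, d@B5, e@B0, e@B5, f@B5}  OUT={a@B3, c@B4, d@B2, d@B5, e@B0, e@B5, f@B5}
  B5:  IN={a@B3, c@B4, d@B2, d@B5, e@B0, e@B5, f@B5}  OUT={a@B3, c@B4, d@B5, e@B5, f@B5}
  B6:  IN={a@B3, c@B1, c@B4, d@B2, d@B5, e@B0, e@B5, f@B5}  OUT={a@B3, c@B1, c@B4, d@B2, d@B5, e@B0, e@B5, f@B5}

Merge at B0 (entry node, so the boundary value {} is joined with the incoming edge(s)): IN[B0] = {} ⊔ OUT[B1] = {a@B1, c@B1, d@B0, e@B0}
Applying B0's transfer function to that IN value gives OUT[B0] (row B0 above).

Answer: {a@B0, c@B1, d@B0, e@B0}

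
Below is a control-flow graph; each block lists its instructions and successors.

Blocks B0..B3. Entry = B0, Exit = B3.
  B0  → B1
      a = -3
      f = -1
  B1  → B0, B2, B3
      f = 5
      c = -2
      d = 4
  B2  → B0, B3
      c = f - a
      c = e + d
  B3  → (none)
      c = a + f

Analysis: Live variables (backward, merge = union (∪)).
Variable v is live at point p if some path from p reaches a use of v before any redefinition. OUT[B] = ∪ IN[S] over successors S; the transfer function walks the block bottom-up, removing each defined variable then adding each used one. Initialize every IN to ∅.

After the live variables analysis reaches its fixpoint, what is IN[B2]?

Answer: {a, d, e, f}

Trace:
Converged values:
  B0: | IN={e} | OUT={a, e}
  B1: | IN={a, e} | OUT={a, d, e, f}
  B2: | IN={a, d, e, f} | OUT={a, e, f}
  B3: | IN={a, f} | OUT={}

Merge at B2: OUT[B2] = IN[B0] ⊔ IN[B3] = {a, e, f}
Applying B2's transfer function to that OUT value gives IN[B2] (row B2 above).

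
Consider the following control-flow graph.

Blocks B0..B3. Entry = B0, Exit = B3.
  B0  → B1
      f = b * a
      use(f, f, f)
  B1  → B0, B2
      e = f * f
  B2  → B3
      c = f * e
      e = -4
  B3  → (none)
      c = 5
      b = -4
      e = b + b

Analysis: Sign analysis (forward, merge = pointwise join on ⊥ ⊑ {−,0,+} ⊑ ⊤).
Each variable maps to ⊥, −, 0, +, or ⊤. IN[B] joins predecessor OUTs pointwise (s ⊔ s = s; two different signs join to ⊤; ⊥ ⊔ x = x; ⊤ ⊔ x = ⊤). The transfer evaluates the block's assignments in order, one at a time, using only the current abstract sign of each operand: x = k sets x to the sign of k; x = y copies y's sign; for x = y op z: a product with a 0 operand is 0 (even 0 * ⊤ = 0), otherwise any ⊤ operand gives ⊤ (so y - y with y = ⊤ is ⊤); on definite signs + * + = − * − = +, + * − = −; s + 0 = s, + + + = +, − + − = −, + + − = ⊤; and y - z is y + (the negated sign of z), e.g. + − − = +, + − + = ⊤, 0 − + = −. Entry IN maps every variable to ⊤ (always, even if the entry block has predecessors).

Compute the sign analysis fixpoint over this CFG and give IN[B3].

Answer: {a: ⊤, b: ⊤, c: ⊤, d: ⊤, e: -, f: ⊤}

Derivation:
Fixpoint table:
  B0:  IN=(all ⊤)  OUT=(all ⊤)
  B1:  IN=(all ⊤)  OUT=(all ⊤)
  B2:  IN=(all ⊤)  OUT={e:-; rest ⊤}
  B3:  IN={e:-; rest ⊤}  OUT={b:-, c:+, e:-; rest ⊤}

Merge at B3: IN[B3] = OUT[B2] = {a: ⊤, b: ⊤, c: ⊤, d: ⊤, e: -, f: ⊤}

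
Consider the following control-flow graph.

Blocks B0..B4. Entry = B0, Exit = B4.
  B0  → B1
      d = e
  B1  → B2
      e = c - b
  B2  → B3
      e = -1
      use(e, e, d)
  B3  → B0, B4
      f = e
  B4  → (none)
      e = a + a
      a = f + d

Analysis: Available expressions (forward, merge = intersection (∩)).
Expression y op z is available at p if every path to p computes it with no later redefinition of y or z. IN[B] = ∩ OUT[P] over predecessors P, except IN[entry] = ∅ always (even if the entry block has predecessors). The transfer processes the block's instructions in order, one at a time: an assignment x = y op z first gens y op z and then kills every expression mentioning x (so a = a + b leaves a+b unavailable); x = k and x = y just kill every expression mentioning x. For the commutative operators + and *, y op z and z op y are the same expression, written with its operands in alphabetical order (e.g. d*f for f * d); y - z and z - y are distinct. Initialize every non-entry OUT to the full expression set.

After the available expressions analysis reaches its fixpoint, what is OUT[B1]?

Per-block solution:
  B0:   IN={}   OUT={}
  B1:   IN={}   OUT={c-b}
  B2:   IN={c-b}   OUT={c-b}
  B3:   IN={c-b}   OUT={c-b}
  B4:   IN={c-b}   OUT={c-b, d+f}

Merge at B1: IN[B1] = OUT[B0] = {}
Applying B1's transfer function to that IN value gives OUT[B1] (row B1 above).

Answer: {c-b}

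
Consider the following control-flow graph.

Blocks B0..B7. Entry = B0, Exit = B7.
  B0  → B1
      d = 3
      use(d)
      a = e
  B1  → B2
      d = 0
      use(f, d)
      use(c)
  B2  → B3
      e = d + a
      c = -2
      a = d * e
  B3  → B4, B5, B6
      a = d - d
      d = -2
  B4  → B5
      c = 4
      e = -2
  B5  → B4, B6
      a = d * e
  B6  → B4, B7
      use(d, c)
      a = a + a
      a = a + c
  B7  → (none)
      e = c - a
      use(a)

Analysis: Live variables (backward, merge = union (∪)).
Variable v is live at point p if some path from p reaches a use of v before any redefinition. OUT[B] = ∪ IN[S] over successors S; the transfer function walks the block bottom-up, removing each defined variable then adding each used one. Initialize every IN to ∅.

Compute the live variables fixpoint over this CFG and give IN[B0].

Converged values:
  B0:   IN={c, e, f}   OUT={a, c, f}
  B1:   IN={a, c, f}   OUT={a, d}
  B2:   IN={a, d}   OUT={c, d, e}
  B3:   IN={c, d, e}   OUT={a, c, d, e}
  B4:   IN={d}   OUT={c, d, e}
  B5:   IN={c, d, e}   OUT={a, c, d}
  B6:   IN={a, c, d}   OUT={a, c, d}
  B7:   IN={a, c}   OUT={}

Merge at B0: OUT[B0] = IN[B1] = {a, c, f}
Applying B0's transfer function to that OUT value gives IN[B0] (row B0 above).

Answer: {c, e, f}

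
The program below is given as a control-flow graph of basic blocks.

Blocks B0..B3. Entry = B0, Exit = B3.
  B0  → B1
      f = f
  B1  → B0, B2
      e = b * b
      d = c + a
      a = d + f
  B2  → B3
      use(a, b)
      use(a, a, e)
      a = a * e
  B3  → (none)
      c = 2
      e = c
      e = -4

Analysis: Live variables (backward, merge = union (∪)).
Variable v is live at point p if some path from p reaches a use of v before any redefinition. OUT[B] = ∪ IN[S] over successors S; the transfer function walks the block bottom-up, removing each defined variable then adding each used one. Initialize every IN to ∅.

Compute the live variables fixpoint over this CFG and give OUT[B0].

Fixpoint table:
  B0: | IN={a, b, c, f} | OUT={a, b, c, f}
  B1: | IN={a, b, c, f} | OUT={a, b, c, e, f}
  B2: | IN={a, b, e} | OUT={}
  B3: | IN={} | OUT={}

Merge at B0: OUT[B0] = IN[B1] = {a, b, c, f}

Answer: {a, b, c, f}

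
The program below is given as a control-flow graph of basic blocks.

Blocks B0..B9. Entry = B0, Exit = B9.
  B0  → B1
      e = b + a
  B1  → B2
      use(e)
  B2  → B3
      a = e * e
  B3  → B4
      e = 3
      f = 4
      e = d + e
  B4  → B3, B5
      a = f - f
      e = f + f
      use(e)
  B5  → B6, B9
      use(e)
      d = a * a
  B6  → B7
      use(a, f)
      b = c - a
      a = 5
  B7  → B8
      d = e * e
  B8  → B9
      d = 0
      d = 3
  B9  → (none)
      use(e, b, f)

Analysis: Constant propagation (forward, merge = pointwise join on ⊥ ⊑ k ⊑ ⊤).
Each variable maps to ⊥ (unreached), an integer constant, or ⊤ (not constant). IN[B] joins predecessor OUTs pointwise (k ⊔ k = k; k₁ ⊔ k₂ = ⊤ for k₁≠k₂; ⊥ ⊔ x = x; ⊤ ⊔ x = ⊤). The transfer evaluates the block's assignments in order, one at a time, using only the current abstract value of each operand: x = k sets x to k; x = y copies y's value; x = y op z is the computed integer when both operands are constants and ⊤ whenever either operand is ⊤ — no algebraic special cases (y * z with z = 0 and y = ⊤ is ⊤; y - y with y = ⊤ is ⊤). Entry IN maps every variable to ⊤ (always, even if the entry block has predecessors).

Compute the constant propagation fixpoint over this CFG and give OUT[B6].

Answer: {a: 5, b: ⊤, c: ⊤, d: 0, e: 8, f: 4}

Derivation:
Fixpoint table:
  B0:   IN=(all ⊤)   OUT=(all ⊤)
  B1:   IN=(all ⊤)   OUT=(all ⊤)
  B2:   IN=(all ⊤)   OUT=(all ⊤)
  B3:   IN=(all ⊤)   OUT={f:4; rest ⊤}
  B4:   IN={f:4; rest ⊤}   OUT={a:0, e:8, f:4; rest ⊤}
  B5:   IN={a:0, e:8, f:4; rest ⊤}   OUT={a:0, d:0, e:8, f:4; rest ⊤}
  B6:   IN={a:0, d:0, e:8, f:4; rest ⊤}   OUT={a:5, d:0, e:8, f:4; rest ⊤}
  B7:   IN={a:5, d:0, e:8, f:4; rest ⊤}   OUT={a:5, d:64, e:8, f:4; rest ⊤}
  B8:   IN={a:5, d:64, e:8, f:4; rest ⊤}   OUT={a:5, d:3, e:8, f:4; rest ⊤}
  B9:   IN={e:8, f:4; rest ⊤}   OUT={e:8, f:4; rest ⊤}

Merge at B6: IN[B6] = OUT[B5] = {a: 0, b: ⊤, c: ⊤, d: 0, e: 8, f: 4}
Applying B6's transfer function to that IN value gives OUT[B6] (row B6 above).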